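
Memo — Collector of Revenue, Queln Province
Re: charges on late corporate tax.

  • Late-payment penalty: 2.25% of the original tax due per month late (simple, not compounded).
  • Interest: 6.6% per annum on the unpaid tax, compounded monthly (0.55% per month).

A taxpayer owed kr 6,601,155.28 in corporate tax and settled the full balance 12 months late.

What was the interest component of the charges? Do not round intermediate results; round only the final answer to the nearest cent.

kr 449,100.09

Interest: kr 6,601,155.28 × ((1 + 0.0055)^12 − 1) = kr 6,601,155.28 × 0.0680336… = kr 449,100.0903…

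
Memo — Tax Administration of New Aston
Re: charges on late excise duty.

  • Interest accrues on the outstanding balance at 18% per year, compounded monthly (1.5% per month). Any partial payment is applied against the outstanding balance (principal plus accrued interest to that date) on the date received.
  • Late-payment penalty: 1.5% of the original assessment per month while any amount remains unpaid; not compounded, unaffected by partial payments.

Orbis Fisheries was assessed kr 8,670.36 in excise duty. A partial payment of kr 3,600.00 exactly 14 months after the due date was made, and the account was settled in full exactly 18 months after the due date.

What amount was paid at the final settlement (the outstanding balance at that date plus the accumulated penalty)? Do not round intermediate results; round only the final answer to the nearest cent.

kr 9,855.20

Balance at month 14: kr 8,670.3600 × (1 + 0.015)^14 = kr 10,679.7656…
After kr 3,600.00 payment: kr 10,679.7656… − kr 3,600.00 = kr 7,079.7656…
Balance at month 18: kr 7,079.7656… × (1 + 0.015)^4 = kr 7,514.2052…
Penalty: 18 × 1.5% × kr 8,670.36 = kr 2,341.00…
Final settlement = outstanding balance + penalty = kr 7,514.2052… + kr 2,341.00… = kr 9,855.20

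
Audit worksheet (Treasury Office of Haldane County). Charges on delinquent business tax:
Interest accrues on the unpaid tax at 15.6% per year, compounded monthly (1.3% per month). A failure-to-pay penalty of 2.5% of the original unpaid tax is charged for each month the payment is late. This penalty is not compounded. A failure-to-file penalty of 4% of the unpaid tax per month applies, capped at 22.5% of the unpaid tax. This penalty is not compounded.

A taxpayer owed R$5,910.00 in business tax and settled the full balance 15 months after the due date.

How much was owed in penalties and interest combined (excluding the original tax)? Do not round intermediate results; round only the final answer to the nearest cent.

R$4,809.47

Failure-to-file: 15 × 4% × R$5,910.00 = R$3,546.00, capped at 22.5% × R$5,910.00 = R$1,329.75
Failure-to-pay penalty = 2.5% × R$5,910.00 × 15 mo = R$2,216.25
Interest: R$5,910.00 × ((1 + 0.013)^15 − 1) = R$5,910.00 × 0.2137848… = R$1,263.4679…
Penalties + interest = R$3,546.0000 + R$1,263.4679… = R$4,809.47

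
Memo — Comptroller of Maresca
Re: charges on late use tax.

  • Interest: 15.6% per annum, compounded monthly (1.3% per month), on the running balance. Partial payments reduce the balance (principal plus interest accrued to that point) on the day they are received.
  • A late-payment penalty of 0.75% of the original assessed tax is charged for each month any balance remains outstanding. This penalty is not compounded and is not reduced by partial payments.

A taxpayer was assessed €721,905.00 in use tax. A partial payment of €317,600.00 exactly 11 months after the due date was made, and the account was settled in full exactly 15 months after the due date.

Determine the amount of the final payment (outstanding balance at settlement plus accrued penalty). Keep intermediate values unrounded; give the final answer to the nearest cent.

€623,011.55

Balance at month 11: €721,905.0000 × (1 + 0.013)^11 = €832,116.1457…
After €317,600.00 payment: €832,116.1457… − €317,600.00 = €514,516.1457…
Balance at month 15: €514,516.1457… × (1 + 0.013)^4 = €541,797.2409…
Penalty: 15 × 0.75% × €721,905.00 = €81,214.31…
Final settlement = outstanding balance + penalty = €541,797.2409… + €81,214.31… = €623,011.55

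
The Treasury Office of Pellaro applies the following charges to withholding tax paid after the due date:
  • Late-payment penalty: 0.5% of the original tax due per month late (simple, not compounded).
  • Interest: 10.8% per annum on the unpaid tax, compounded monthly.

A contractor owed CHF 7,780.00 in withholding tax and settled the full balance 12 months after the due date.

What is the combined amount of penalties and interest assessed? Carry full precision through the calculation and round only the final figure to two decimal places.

CHF 1,349.91

Late-payment penalty: 12 × 0.5% × CHF 7,780.00 = CHF 466.80
Interest (10.8%/yr ÷ 12 = 0.9%/month): CHF 7,780.00 × ((1 + 0.009)^12 − 1) = CHF 883.1053…
Penalties + interest = CHF 466.8000 + CHF 883.1053… = CHF 1,349.91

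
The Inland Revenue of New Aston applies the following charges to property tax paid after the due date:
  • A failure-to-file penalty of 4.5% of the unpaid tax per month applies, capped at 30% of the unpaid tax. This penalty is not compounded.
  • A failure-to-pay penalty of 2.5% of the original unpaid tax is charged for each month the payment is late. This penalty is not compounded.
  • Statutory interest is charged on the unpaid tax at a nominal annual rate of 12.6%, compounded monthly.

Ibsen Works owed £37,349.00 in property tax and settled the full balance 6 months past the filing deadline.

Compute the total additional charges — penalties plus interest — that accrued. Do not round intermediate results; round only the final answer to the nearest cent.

Failure-to-file: 6 × 4.5% × £37,349.00 = £10,084.23 (under the 30% cap)
Failure-to-pay penalty = 2.5% × £37,349.00 × 6 mo = £5,602.35
Interest (12.6%/yr ÷ 12 = 1.05%/month): £37,349.00 × ((1 + 0.0105)^6 − 1) = £2,415.6245…
Penalties + interest = £15,686.5800 + £2,415.6245… = £18,102.20

£18,102.20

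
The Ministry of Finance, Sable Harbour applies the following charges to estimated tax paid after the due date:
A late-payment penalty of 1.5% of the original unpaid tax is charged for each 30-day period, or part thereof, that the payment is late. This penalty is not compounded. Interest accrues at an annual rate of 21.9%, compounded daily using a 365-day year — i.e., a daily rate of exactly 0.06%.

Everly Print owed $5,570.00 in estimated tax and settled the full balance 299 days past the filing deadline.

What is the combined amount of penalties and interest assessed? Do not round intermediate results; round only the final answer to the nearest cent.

$1,929.64

Penalty periods: ⌈299/30⌉ = 10; penalty = 10 × 1.5% × $5,570.00 = $835.50
Interest: $5,570.00 × ((1 + 0.0006)^299 − 1) = $5,570.00 × 0.19643488… = $1,094.1423…
Penalties + interest = $835.5000 + $1,094.1423… = $1,929.64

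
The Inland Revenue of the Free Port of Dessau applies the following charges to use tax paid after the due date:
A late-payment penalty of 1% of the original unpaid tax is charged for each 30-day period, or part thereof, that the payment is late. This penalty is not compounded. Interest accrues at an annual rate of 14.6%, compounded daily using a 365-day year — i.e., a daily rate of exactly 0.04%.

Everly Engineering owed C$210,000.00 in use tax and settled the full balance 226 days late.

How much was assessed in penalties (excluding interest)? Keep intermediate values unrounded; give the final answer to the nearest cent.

Penalty periods: ⌈226/30⌉ = 8; penalty = 8 × 1% × C$210,000.00 = C$16,800.00

C$16,800.00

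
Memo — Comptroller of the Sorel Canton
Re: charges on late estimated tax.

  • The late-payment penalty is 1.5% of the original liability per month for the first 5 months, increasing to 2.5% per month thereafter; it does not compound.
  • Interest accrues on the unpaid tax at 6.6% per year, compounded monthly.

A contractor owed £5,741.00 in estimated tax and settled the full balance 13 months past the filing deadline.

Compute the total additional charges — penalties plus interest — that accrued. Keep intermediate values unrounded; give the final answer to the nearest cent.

Penalty, months 1–5: 5 × 1.5% × £5,741.00 = £430.58…
Penalty, months 6–13: 8 × 2.5% × £5,741.00 = £1,148.20
Interest (6.6%/yr ÷ 12 = 0.55%/month): £5,741.00 × ((1 + 0.0055)^13 − 1) = £424.3044…
Penalties + interest = £1,578.7750 + £424.3044… = £2,003.08

£2,003.08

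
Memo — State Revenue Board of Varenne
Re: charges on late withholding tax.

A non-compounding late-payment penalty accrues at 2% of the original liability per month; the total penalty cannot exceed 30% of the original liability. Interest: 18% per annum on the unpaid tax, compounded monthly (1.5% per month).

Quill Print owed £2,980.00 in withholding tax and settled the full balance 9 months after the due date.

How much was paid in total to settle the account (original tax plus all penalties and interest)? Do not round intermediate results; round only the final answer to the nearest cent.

Penalty: 9 × 2% × £2,980.00 = £536.40 (below the 30% cap of £894.00)
Interest: £2,980.00 × ((1 + 0.015)^9 − 1) = £2,980.00 × 0.1433900… = £427.3021…
Total = £2,980.00 + £536.4000 + £427.3021… = £3,943.70

£3,943.70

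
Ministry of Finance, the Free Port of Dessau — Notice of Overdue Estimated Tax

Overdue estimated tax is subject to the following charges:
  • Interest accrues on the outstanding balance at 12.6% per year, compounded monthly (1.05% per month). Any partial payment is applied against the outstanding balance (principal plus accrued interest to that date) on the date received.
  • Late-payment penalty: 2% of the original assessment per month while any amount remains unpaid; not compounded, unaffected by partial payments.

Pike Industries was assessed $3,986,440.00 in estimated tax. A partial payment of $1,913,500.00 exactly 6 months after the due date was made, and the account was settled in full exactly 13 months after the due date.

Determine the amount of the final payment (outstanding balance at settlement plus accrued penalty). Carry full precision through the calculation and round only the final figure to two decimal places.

Balance at month 6: $3,986,440.0000 × (1 + 0.0105)^6 = $4,244,271.3211…
After $1,913,500.00 payment: $4,244,271.3211… − $1,913,500.00 = $2,330,771.3211…
Balance at month 13: $2,330,771.3211… × (1 + 0.0105)^7 = $2,507,574.7649…
Penalty: 13 × 2% × $3,986,440.00 = $1,036,474.40
Final settlement = outstanding balance + penalty = $2,507,574.7649… + $1,036,474.40 = $3,544,049.16

$3,544,049.16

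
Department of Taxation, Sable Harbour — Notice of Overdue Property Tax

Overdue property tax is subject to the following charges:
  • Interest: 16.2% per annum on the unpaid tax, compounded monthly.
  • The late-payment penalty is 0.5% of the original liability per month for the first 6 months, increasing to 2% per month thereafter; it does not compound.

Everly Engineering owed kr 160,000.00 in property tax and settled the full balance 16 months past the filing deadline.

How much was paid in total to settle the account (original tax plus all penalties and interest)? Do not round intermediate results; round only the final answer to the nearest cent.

Penalty, months 1–6: 6 × 0.5% × kr 160,000.00 = kr 4,800.00
Penalty, months 7–16: 10 × 2% × kr 160,000.00 = kr 32,000.00
Interest (16.2%/yr ÷ 12 = 1.35%/month): kr 160,000.00 × ((1 + 0.0135)^16 − 1) = kr 38,289.6431…
Total = kr 160,000.00 + kr 36,800.0000 + kr 38,289.6431… = kr 235,089.64

kr 235,089.64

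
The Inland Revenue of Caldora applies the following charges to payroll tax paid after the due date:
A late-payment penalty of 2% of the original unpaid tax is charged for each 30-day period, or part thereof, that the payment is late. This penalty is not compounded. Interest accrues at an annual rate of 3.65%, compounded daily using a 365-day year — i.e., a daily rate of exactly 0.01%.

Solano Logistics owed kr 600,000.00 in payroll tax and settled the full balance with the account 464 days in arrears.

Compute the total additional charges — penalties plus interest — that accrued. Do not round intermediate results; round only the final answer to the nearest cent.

kr 220,494.54

Penalty periods: ⌈464/30⌉ = 16; penalty = 16 × 2% × kr 600,000.00 = kr 192,000.00
Interest: kr 600,000.00 × ((1 + 0.0001)^464 − 1) = kr 600,000.00 × 0.04749089… = kr 28,494.5367…
Penalties + interest = kr 192,000.0000 + kr 28,494.5367… = kr 220,494.54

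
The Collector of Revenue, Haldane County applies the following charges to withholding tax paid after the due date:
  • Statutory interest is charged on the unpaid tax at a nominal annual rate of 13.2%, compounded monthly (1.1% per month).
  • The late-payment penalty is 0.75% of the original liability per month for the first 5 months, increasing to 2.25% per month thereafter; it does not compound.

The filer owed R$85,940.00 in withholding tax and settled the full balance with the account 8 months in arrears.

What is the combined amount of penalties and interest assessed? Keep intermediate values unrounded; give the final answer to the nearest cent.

R$16,884.08

Penalty, months 1–5: 5 × 0.75% × R$85,940.00 = R$3,222.75
Penalty, months 6–8: 3 × 2.25% × R$85,940.00 = R$5,800.95
Interest: R$85,940.00 × ((1 + 0.011)^8 − 1) = R$85,940.00 × 0.0914636… = R$7,860.3792…
Penalties + interest = R$9,023.7000 + R$7,860.3792… = R$16,884.08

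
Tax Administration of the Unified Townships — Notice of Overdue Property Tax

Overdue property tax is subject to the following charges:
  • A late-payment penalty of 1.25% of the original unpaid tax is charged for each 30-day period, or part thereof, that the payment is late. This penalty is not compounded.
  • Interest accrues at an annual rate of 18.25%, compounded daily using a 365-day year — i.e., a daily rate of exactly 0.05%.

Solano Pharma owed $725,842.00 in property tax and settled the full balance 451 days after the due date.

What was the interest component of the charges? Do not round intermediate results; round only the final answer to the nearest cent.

Interest: $725,842.00 × ((1 + 0.0005)^451 − 1) = $725,842.00 × 0.25287842… = $183,549.7815…

$183,549.78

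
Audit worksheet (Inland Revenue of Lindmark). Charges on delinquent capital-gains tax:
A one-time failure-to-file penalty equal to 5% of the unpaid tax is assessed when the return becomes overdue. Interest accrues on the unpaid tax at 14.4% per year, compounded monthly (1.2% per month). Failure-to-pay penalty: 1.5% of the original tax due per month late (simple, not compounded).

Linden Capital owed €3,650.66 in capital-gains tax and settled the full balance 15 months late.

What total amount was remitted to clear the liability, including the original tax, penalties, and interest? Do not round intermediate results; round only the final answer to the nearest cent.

Failure-to-file penalty: 5% × €3,650.66 = €182.53…
Failure-to-pay penalty = 1.5% × €3,650.66 × 15 mo = €821.40…
Interest: €3,650.66 × ((1 + 0.012)^15 − 1) = €3,650.66 × 0.1959353… = €715.2932…
Total = €3,650.66 + €1,003.9315 + €715.2932… = €5,369.88

€5,369.88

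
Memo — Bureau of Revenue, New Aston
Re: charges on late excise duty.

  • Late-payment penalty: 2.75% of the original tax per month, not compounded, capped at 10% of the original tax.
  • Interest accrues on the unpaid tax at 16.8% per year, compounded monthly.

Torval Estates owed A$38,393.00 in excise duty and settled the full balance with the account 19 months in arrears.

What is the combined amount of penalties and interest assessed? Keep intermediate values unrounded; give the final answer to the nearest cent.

Penalty (uncapped): 19 × 2.75% × A$38,393.00 = A$20,060.34…; cap = 10% × A$38,393.00 = A$3,839.30 → penalty = A$3,839.30
Interest (16.8%/yr ÷ 12 = 1.4%/month): A$38,393.00 × ((1 + 0.014)^19 − 1) = A$11,607.3672…
Penalties + interest = A$3,839.3000 + A$11,607.3672… = A$15,446.67

A$15,446.67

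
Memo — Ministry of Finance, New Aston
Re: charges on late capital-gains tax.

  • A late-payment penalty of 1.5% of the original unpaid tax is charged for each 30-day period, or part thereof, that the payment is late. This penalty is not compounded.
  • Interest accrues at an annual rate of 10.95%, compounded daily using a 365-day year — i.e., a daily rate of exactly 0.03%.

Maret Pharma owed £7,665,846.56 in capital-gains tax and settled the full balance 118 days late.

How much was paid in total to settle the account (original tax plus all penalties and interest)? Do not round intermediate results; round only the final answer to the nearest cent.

Penalty periods: ⌈118/30⌉ = 4; penalty = 4 × 1.5% × £7,665,846.56 = £459,950.79…
Interest: £7,665,846.56 × ((1 + 0.0003)^118 − 1) = £7,665,846.56 × 0.03602854… = £276,189.2542…
Total = £7,665,846.56 + £459,950.7936 + £276,189.2542… = £8,401,986.61

£8,401,986.61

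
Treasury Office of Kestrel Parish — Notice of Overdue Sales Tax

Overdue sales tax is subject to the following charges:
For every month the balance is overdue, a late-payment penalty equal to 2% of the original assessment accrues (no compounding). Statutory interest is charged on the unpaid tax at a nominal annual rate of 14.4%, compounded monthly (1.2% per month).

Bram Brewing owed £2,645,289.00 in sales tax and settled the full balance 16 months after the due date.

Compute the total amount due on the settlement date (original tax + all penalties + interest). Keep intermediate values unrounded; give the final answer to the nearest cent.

Late-payment penalty = 2% × £2,645,289.00 × 16 mo = £846,492.48
Interest: £2,645,289.00 × ((1 + 0.012)^16 − 1) = £2,645,289.00 × 0.2102865… = £556,268.6466…
Total = £2,645,289.00 + £846,492.4800 + £556,268.6466… = £4,048,050.13

£4,048,050.13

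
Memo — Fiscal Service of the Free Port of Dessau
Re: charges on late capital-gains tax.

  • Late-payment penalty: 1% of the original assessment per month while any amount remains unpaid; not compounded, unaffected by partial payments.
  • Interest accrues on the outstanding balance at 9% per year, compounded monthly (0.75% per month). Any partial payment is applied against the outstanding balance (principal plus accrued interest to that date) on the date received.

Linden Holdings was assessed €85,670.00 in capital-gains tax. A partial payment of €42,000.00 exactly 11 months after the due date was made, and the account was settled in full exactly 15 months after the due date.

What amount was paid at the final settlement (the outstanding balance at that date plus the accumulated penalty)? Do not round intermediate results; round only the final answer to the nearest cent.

Balance at month 11: €85,670.0000 × (1 + 0.0075)^11 = €93,008.8704…
After €42,000.00 payment: €93,008.8704… − €42,000.00 = €51,008.8704…
Balance at month 15: €51,008.8704… × (1 + 0.0075)^4 = €52,556.4382…
Penalty: 15 × 1% × €85,670.00 = €12,850.50
Final settlement = outstanding balance + penalty = €52,556.4382… + €12,850.50 = €65,406.94

€65,406.94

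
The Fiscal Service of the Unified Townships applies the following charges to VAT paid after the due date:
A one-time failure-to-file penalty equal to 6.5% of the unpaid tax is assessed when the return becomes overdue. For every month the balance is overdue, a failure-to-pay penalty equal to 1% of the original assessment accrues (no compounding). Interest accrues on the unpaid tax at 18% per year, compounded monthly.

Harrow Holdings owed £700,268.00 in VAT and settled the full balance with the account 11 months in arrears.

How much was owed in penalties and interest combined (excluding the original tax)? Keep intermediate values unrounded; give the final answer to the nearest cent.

Failure-to-file penalty: 6.5% × £700,268.00 = £45,517.42
Failure-to-pay penalty = 1% × £700,268.00 × 11 mo = £77,029.48
Interest (18%/yr ÷ 12 = 1.5%/month): £700,268.00 × ((1 + 0.015)^11 − 1) = £124,611.9465…
Penalties + interest = £122,546.9000 + £124,611.9465… = £247,158.85

£247,158.85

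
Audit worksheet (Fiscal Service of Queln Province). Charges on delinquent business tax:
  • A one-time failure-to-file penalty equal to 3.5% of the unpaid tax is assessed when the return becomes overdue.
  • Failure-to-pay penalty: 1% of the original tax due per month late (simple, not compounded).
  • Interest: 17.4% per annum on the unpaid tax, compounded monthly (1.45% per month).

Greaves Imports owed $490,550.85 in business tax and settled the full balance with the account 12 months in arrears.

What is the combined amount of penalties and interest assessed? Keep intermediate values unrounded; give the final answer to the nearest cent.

$168,538.36

Failure-to-file penalty: 3.5% × $490,550.85 = $17,169.28…
Failure-to-pay penalty: 12 × 1% × $490,550.85 = $58,866.10…
Interest: $490,550.85 × ((1 + 0.0145)^12 − 1) = $490,550.85 × 0.1885696… = $92,502.9753…
Penalties + interest = $76,035.3818… + $92,502.9753… = $168,538.36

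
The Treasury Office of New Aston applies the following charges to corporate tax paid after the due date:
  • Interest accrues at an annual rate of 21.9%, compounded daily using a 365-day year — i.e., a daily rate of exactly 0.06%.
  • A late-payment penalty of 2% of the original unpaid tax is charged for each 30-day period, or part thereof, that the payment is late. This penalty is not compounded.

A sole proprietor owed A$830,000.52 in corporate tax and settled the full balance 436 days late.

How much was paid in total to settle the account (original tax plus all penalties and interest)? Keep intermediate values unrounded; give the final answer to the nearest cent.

A$1,327,091.93

Penalty periods: ⌈436/30⌉ = 15; penalty = 15 × 2% × A$830,000.52 = A$249,000.16…
Interest: A$830,000.52 × ((1 + 0.0006)^436 − 1) = A$830,000.52 × 0.29890493… = A$248,091.2510…
Total = A$830,000.52 + A$249,000.1560 + A$248,091.2510… = A$1,327,091.93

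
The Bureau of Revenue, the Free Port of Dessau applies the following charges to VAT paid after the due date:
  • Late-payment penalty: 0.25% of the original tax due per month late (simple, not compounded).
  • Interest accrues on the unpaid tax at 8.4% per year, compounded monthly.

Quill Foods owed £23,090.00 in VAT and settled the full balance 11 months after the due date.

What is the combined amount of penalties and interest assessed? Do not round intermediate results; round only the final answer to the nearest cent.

Late-payment penalty = 0.25% × £23,090.00 × 11 mo = £634.98…
Interest (8.4%/yr ÷ 12 = 0.7%/month): £23,090.00 × ((1 + 0.007)^11 − 1) = £1,841.4828…
Penalties + interest = £634.9750 + £1,841.4828… = £2,476.46

£2,476.46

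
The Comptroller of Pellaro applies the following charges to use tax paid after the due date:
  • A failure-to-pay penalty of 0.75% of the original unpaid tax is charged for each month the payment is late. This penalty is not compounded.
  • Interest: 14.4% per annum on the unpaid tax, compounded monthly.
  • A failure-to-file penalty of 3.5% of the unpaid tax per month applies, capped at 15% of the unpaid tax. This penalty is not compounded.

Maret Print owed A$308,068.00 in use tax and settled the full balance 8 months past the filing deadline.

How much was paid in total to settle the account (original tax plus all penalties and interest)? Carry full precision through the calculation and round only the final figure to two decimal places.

Failure-to-file: 8 × 3.5% × A$308,068.00 = A$86,259.04, capped at 15% × A$308,068.00 = A$46,210.20
Failure-to-pay penalty: 8 × 0.75% × A$308,068.00 = A$18,484.08
Interest (14.4%/yr ÷ 12 = 1.2%/month): A$308,068.00 × ((1 + 0.012)^8 − 1) = A$30,846.9208…
Total = A$308,068.00 + A$64,694.2800 + A$30,846.9208… = A$403,609.20

A$403,609.20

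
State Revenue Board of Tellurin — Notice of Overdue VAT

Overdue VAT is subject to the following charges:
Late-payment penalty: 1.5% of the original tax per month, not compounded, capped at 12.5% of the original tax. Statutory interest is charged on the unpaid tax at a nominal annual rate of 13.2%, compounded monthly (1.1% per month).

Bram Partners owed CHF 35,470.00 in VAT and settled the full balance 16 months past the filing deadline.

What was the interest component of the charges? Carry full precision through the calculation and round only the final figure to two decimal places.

CHF 6,785.15

Interest: CHF 35,470.00 × ((1 + 0.011)^16 − 1) = CHF 35,470.00 × 0.1912927… = CHF 6,785.1529…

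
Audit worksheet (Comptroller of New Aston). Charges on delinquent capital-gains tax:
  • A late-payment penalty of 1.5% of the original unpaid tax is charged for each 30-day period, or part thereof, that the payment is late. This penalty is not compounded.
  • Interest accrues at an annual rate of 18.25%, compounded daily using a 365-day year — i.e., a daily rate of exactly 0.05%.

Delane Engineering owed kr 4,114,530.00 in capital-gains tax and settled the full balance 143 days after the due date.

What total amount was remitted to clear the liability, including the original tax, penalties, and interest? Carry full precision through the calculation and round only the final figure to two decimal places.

Penalty periods: ⌈143/30⌉ = 5; penalty = 5 × 1.5% × kr 4,114,530.00 = kr 308,589.75
Interest: kr 4,114,530.00 × ((1 + 0.0005)^143 − 1) = kr 4,114,530.00 × 0.07409896… = kr 304,882.3832…
Total = kr 4,114,530.00 + kr 308,589.7500 + kr 304,882.3832… = kr 4,728,002.13

kr 4,728,002.13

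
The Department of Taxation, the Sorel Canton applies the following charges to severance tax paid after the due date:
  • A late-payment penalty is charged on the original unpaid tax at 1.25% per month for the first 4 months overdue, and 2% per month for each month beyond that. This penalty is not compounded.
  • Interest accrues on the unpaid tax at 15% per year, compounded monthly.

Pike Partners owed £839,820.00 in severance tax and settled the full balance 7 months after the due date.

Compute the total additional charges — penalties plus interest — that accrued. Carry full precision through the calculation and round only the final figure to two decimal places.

Penalty, months 1–4: 4 × 1.25% × £839,820.00 = £41,991.00
Penalty, months 5–7: 3 × 2% × £839,820.00 = £50,389.20
Interest (15%/yr ÷ 12 = 1.25%/month): £839,820.00 × ((1 + 0.0125)^7 − 1) = £76,298.0420…
Penalties + interest = £92,380.2000 + £76,298.0420… = £168,678.24

£168,678.24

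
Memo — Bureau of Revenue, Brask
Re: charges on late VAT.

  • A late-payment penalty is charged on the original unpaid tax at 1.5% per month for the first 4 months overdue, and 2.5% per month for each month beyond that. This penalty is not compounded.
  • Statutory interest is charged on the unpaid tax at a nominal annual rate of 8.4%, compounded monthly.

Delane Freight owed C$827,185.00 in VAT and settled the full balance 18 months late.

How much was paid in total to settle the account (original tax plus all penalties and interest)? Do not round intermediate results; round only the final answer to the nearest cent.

C$1,276,995.28

Penalty, months 1–4: 4 × 1.5% × C$827,185.00 = C$49,631.10
Penalty, months 5–18: 14 × 2.5% × C$827,185.00 = C$289,514.75
Interest (8.4%/yr ÷ 12 = 0.7%/month): C$827,185.00 × ((1 + 0.007)^18 − 1) = C$110,664.4334…
Total = C$827,185.00 + C$339,145.8500 + C$110,664.4334… = C$1,276,995.28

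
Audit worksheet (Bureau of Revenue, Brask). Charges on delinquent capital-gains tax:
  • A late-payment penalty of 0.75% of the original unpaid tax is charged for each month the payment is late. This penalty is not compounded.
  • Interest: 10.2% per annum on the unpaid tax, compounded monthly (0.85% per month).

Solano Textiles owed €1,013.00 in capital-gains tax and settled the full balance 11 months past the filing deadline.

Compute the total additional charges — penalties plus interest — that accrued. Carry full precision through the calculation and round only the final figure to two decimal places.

Late-payment penalty: 11 × 0.75% × €1,013.00 = €83.57…
Interest: €1,013.00 × ((1 + 0.0085)^11 − 1) = €1,013.00 × 0.0975768… = €98.8453…
Penalties + interest = €83.5725 + €98.8453… = €182.42

€182.42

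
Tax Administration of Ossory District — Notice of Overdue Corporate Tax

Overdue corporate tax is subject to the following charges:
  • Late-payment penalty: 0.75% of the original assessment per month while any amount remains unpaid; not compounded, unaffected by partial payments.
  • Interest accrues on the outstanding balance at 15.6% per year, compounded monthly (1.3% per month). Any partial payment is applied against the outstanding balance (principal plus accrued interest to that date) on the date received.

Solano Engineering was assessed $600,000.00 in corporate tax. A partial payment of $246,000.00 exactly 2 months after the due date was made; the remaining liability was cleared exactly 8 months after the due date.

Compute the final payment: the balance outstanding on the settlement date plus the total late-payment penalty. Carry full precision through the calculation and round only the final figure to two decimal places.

Balance at month 2: $600,000.0000 × (1 + 0.013)^2 = $615,701.4000
After $246,000.00 payment: $615,701.4000 − $246,000.00 = $369,701.4000
Balance at month 8: $369,701.4000 × (1 + 0.013)^6 = $399,491.7061…
Penalty: 8 × 0.75% × $600,000.00 = $36,000.00
Final settlement = outstanding balance + penalty = $399,491.7061… + $36,000.00 = $435,491.71

$435,491.71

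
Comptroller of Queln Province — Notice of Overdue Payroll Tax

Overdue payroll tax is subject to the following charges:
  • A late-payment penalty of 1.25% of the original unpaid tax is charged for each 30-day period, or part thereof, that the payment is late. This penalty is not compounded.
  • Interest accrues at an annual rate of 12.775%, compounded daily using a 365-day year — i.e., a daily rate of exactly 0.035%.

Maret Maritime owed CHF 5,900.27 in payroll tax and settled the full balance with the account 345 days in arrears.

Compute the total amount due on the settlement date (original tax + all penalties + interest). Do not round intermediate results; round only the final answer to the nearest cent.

CHF 7,542.43

Penalty periods: ⌈345/30⌉ = 12; penalty = 12 × 1.25% × CHF 5,900.27 = CHF 885.04…
Interest: CHF 5,900.27 × ((1 + 0.00035)^345 − 1) = CHF 5,900.27 × 0.12831895… = CHF 757.1165…
Total = CHF 5,900.27 + CHF 885.0405 + CHF 757.1165… = CHF 7,542.43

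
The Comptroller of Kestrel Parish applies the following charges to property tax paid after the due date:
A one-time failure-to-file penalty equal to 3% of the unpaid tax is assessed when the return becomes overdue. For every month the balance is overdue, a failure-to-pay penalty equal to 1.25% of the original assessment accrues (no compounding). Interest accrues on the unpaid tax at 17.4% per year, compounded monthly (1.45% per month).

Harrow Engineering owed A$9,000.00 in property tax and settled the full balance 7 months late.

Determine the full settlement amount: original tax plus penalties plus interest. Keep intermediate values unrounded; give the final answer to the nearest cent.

Failure-to-file penalty: 3% × A$9,000.00 = A$270.00
Failure-to-pay penalty: 7 × 1.25% × A$9,000.00 = A$787.50
Interest: A$9,000.00 × ((1 + 0.0145)^7 − 1) = A$9,000.00 × 0.1060235… = A$954.2116…
Total = A$9,000.00 + A$1,057.5000 + A$954.2116… = A$11,011.71

A$11,011.71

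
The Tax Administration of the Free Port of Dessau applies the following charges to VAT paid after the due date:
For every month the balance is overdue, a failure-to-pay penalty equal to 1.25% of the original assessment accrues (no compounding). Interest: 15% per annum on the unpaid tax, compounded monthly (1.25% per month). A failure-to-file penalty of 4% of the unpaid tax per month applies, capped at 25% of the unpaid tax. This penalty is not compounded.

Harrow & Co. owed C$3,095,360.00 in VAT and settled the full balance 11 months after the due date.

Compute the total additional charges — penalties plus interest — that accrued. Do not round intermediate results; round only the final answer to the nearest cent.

C$1,652,687.66

Failure-to-file: 11 × 4% × C$3,095,360.00 = C$1,361,958.40, capped at 25% × C$3,095,360.00 = C$773,840.00
Failure-to-pay penalty: 11 × 1.25% × C$3,095,360.00 = C$425,612.00
Interest: C$3,095,360.00 × ((1 + 0.0125)^11 − 1) = C$3,095,360.00 × 0.1464242… = C$453,235.6583…
Penalties + interest = C$1,199,452.0000 + C$453,235.6583… = C$1,652,687.66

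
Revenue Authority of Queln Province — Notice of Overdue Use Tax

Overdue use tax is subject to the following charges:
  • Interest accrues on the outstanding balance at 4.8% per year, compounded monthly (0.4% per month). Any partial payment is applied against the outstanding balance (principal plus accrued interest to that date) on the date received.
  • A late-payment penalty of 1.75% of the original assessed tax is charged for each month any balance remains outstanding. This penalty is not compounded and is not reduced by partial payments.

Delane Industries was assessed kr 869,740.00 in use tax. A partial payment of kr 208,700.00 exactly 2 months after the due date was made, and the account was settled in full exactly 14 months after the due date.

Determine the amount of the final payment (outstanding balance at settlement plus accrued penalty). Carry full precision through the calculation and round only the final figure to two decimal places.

Balance at month 2: kr 869,740.0000 × (1 + 0.004)^2 = kr 876,711.8358…
After kr 208,700.00 payment: kr 876,711.8358… − kr 208,700.00 = kr 668,011.8358…
Balance at month 14: kr 668,011.8358… × (1 + 0.004)^12 = kr 700,791.3153…
Penalty: 14 × 1.75% × kr 869,740.00 = kr 213,086.30
Final settlement = outstanding balance + penalty = kr 700,791.3153… + kr 213,086.30 = kr 913,877.62

kr 913,877.62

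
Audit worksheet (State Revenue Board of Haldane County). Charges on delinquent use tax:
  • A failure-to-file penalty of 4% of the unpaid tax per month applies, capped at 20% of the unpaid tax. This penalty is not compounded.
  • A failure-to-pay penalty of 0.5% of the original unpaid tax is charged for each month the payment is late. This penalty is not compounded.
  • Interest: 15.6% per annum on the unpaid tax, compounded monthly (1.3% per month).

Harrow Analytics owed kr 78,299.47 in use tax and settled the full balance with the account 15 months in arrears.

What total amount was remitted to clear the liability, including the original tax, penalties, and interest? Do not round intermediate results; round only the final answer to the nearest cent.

Failure-to-file: 15 × 4% × kr 78,299.47 = kr 46,979.68…, capped at 20% × kr 78,299.47 = kr 15,659.89…
Failure-to-pay penalty: 15 × 0.5% × kr 78,299.47 = kr 5,872.46…
Interest: kr 78,299.47 × ((1 + 0.013)^15 − 1) = kr 78,299.47 × 0.2137848… = kr 16,739.2334…
Total = kr 78,299.47 + kr 21,532.3543… + kr 16,739.2334… = kr 116,571.06

kr 116,571.06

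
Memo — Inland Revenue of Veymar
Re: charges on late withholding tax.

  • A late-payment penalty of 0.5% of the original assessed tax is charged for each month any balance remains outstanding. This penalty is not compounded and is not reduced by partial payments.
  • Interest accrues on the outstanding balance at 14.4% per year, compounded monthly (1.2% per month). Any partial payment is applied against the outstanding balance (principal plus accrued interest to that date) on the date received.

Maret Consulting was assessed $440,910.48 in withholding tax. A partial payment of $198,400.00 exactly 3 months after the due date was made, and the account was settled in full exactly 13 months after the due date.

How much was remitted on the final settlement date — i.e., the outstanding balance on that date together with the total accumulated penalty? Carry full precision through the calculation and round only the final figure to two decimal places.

$319,992.94

Balance at month 3: $440,910.4800 × (1 + 0.012)^3 = $456,974.4925…
After $198,400.00 payment: $456,974.4925… − $198,400.00 = $258,574.4925…
Balance at month 13: $258,574.4925… × (1 + 0.012)^10 = $291,333.7547…
Penalty: 13 × 0.5% × $440,910.48 = $28,659.18…
Final settlement = outstanding balance + penalty = $291,333.7547… + $28,659.18… = $319,992.94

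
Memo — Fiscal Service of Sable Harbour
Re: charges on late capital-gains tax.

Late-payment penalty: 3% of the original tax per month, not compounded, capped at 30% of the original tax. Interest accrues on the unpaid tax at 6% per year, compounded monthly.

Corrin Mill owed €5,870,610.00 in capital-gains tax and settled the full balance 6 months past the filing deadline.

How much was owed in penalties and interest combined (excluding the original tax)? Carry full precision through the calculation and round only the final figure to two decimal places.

€1,235,044.31

Penalty: 6 × 3% × €5,870,610.00 = €1,056,709.80 (below the 30% cap of €1,761,183.00)
Interest (6%/yr ÷ 12 = 0.5%/month): €5,870,610.00 × ((1 + 0.005)^6 − 1) = €178,334.5104…
Penalties + interest = €1,056,709.8000 + €178,334.5104… = €1,235,044.31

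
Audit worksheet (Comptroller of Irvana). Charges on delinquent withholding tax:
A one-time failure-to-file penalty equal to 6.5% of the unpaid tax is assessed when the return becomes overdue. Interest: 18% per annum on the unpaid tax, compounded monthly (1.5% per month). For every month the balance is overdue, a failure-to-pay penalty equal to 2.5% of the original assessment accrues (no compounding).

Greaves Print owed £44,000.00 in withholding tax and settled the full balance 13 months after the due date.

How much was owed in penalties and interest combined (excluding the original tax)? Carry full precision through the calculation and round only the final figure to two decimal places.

£26,556.31

Failure-to-file penalty: 6.5% × £44,000.00 = £2,860.00
Failure-to-pay penalty = 2.5% × £44,000.00 × 13 mo = £14,300.00
Interest: £44,000.00 × ((1 + 0.015)^13 − 1) = £44,000.00 × 0.2135524… = £9,396.3075…
Penalties + interest = £17,160.0000 + £9,396.3075… = £26,556.31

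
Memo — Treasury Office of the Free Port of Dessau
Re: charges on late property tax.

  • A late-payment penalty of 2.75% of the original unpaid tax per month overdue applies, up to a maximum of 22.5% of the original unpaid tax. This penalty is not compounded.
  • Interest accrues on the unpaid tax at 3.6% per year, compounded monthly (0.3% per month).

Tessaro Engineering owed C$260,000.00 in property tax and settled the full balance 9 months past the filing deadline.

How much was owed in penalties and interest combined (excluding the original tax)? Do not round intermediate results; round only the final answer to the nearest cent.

Penalty (uncapped): 9 × 2.75% × C$260,000.00 = C$64,350.00; cap = 22.5% × C$260,000.00 = C$58,500.00 → penalty = C$58,500.00
Interest: C$260,000.00 × ((1 + 0.003)^9 − 1) = C$260,000.00 × 0.0273263… = C$7,104.8323…
Penalties + interest = C$58,500.0000 + C$7,104.8323… = C$65,604.83

C$65,604.83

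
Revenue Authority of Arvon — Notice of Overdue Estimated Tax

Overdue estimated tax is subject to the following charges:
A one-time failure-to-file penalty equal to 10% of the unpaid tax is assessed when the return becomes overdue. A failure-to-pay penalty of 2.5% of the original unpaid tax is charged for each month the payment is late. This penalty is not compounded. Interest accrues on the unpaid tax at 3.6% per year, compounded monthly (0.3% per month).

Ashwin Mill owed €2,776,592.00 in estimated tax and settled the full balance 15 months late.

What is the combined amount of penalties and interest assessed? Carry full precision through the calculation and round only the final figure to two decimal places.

Failure-to-file penalty: 10% × €2,776,592.00 = €277,659.20
Failure-to-pay penalty = 2.5% × €2,776,592.00 × 15 mo = €1,041,222.00
Interest: €2,776,592.00 × ((1 + 0.003)^15 − 1) = €2,776,592.00 × 0.0459574… = €127,604.9389…
Penalties + interest = €1,318,881.2000 + €127,604.9389… = €1,446,486.14

€1,446,486.14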